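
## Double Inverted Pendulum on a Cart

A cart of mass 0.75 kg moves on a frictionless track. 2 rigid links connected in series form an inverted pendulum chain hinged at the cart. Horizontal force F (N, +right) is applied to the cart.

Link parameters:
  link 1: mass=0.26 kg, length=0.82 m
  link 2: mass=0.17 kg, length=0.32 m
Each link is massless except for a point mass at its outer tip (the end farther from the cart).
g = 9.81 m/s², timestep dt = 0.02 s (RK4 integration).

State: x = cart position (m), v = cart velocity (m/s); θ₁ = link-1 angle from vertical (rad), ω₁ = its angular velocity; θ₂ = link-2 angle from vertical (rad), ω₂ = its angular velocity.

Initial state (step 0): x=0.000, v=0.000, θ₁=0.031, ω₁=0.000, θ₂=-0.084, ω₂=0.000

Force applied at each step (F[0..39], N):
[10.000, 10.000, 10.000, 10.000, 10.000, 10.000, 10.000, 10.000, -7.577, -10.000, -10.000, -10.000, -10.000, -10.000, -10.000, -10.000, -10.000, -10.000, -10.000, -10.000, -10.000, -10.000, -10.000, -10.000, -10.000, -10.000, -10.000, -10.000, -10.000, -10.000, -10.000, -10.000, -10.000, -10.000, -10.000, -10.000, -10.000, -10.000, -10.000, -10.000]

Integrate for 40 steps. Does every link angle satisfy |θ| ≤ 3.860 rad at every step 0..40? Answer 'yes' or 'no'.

apply F[0]=+10.000 → step 1: x=0.003, v=0.263, θ₁=0.028, ω₁=-0.295, θ₂=-0.085, ω₂=-0.119
apply F[1]=+10.000 → step 2: x=0.011, v=0.527, θ₁=0.019, ω₁=-0.594, θ₂=-0.089, ω₂=-0.232
apply F[2]=+10.000 → step 3: x=0.024, v=0.792, θ₁=0.004, ω₁=-0.899, θ₂=-0.094, ω₂=-0.333
apply F[3]=+10.000 → step 4: x=0.042, v=1.060, θ₁=-0.017, ω₁=-1.214, θ₂=-0.102, ω₂=-0.416
apply F[4]=+10.000 → step 5: x=0.066, v=1.329, θ₁=-0.044, ω₁=-1.540, θ₂=-0.111, ω₂=-0.478
apply F[5]=+10.000 → step 6: x=0.095, v=1.600, θ₁=-0.079, ω₁=-1.879, θ₂=-0.121, ω₂=-0.515
apply F[6]=+10.000 → step 7: x=0.130, v=1.872, θ₁=-0.120, ω₁=-2.230, θ₂=-0.131, ω₂=-0.529
apply F[7]=+10.000 → step 8: x=0.170, v=2.144, θ₁=-0.168, ω₁=-2.592, θ₂=-0.142, ω₂=-0.528
apply F[8]=-7.577 → step 9: x=0.211, v=1.956, θ₁=-0.218, ω₁=-2.417, θ₂=-0.152, ω₂=-0.498
apply F[9]=-10.000 → step 10: x=0.248, v=1.711, θ₁=-0.264, ω₁=-2.196, θ₂=-0.162, ω₂=-0.428
apply F[10]=-10.000 → step 11: x=0.280, v=1.473, θ₁=-0.306, ω₁=-2.002, θ₂=-0.169, ω₂=-0.316
apply F[11]=-10.000 → step 12: x=0.307, v=1.243, θ₁=-0.344, ω₁=-1.836, θ₂=-0.174, ω₂=-0.161
apply F[12]=-10.000 → step 13: x=0.330, v=1.018, θ₁=-0.380, ω₁=-1.695, θ₂=-0.175, ω₂=0.039
apply F[13]=-10.000 → step 14: x=0.348, v=0.799, θ₁=-0.412, ω₁=-1.577, θ₂=-0.172, ω₂=0.283
apply F[14]=-10.000 → step 15: x=0.362, v=0.584, θ₁=-0.443, ω₁=-1.482, θ₂=-0.164, ω₂=0.574
apply F[15]=-10.000 → step 16: x=0.371, v=0.374, θ₁=-0.472, ω₁=-1.406, θ₂=-0.149, ω₂=0.912
apply F[16]=-10.000 → step 17: x=0.376, v=0.166, θ₁=-0.499, ω₁=-1.348, θ₂=-0.127, ω₂=1.298
apply F[17]=-10.000 → step 18: x=0.378, v=-0.040, θ₁=-0.526, ω₁=-1.306, θ₂=-0.097, ω₂=1.733
apply F[18]=-10.000 → step 19: x=0.375, v=-0.245, θ₁=-0.551, ω₁=-1.275, θ₂=-0.057, ω₂=2.216
apply F[19]=-10.000 → step 20: x=0.368, v=-0.450, θ₁=-0.577, ω₁=-1.253, θ₂=-0.008, ω₂=2.744
apply F[20]=-10.000 → step 21: x=0.357, v=-0.655, θ₁=-0.602, ω₁=-1.233, θ₂=0.053, ω₂=3.312
apply F[21]=-10.000 → step 22: x=0.342, v=-0.862, θ₁=-0.626, ω₁=-1.209, θ₂=0.125, ω₂=3.915
apply F[22]=-10.000 → step 23: x=0.322, v=-1.071, θ₁=-0.650, ω₁=-1.174, θ₂=0.210, ω₂=4.546
apply F[23]=-10.000 → step 24: x=0.299, v=-1.281, θ₁=-0.673, ω₁=-1.122, θ₂=0.307, ω₂=5.202
apply F[24]=-10.000 → step 25: x=0.271, v=-1.493, θ₁=-0.695, ω₁=-1.044, θ₂=0.418, ω₂=5.885
apply F[25]=-10.000 → step 26: x=0.239, v=-1.704, θ₁=-0.714, ω₁=-0.933, θ₂=0.543, ω₂=6.599
apply F[26]=-10.000 → step 27: x=0.203, v=-1.913, θ₁=-0.732, ω₁=-0.781, θ₂=0.682, ω₂=7.360
apply F[27]=-10.000 → step 28: x=0.163, v=-2.118, θ₁=-0.745, ω₁=-0.581, θ₂=0.838, ω₂=8.185
apply F[28]=-10.000 → step 29: x=0.118, v=-2.315, θ₁=-0.754, ω₁=-0.326, θ₂=1.010, ω₂=9.102
apply F[29]=-10.000 → step 30: x=0.070, v=-2.498, θ₁=-0.758, ω₁=-0.008, θ₂=1.202, ω₂=10.141
apply F[30]=-10.000 → step 31: x=0.019, v=-2.662, θ₁=-0.754, ω₁=0.371, θ₂=1.417, ω₂=11.326
apply F[31]=-10.000 → step 32: x=-0.036, v=-2.796, θ₁=-0.743, ω₁=0.794, θ₂=1.656, ω₂=12.650
apply F[32]=-10.000 → step 33: x=-0.093, v=-2.887, θ₁=-0.723, ω₁=1.203, θ₂=1.923, ω₂=14.008
apply F[33]=-10.000 → step 34: x=-0.151, v=-2.930, θ₁=-0.696, ω₁=1.475, θ₂=2.215, ω₂=15.095
apply F[34]=-10.000 → step 35: x=-0.210, v=-2.942, θ₁=-0.666, ω₁=1.452, θ₂=2.522, ω₂=15.427
apply F[35]=-10.000 → step 36: x=-0.269, v=-2.966, θ₁=-0.640, ω₁=1.104, θ₂=2.825, ω₂=14.776
apply F[36]=-10.000 → step 37: x=-0.329, v=-3.039, θ₁=-0.623, ω₁=0.587, θ₂=3.109, ω₂=13.489
apply F[37]=-10.000 → step 38: x=-0.391, v=-3.165, θ₁=-0.616, ω₁=0.079, θ₂=3.364, ω₂=12.063
apply F[38]=-10.000 → step 39: x=-0.456, v=-3.328, θ₁=-0.619, ω₁=-0.338, θ₂=3.592, ω₂=10.760
apply F[39]=-10.000 → step 40: x=-0.524, v=-3.516, θ₁=-0.629, ω₁=-0.653, θ₂=3.796, ω₂=9.640
Max |angle| over trajectory = 3.796 rad; bound = 3.860 → within bound.

Answer: yes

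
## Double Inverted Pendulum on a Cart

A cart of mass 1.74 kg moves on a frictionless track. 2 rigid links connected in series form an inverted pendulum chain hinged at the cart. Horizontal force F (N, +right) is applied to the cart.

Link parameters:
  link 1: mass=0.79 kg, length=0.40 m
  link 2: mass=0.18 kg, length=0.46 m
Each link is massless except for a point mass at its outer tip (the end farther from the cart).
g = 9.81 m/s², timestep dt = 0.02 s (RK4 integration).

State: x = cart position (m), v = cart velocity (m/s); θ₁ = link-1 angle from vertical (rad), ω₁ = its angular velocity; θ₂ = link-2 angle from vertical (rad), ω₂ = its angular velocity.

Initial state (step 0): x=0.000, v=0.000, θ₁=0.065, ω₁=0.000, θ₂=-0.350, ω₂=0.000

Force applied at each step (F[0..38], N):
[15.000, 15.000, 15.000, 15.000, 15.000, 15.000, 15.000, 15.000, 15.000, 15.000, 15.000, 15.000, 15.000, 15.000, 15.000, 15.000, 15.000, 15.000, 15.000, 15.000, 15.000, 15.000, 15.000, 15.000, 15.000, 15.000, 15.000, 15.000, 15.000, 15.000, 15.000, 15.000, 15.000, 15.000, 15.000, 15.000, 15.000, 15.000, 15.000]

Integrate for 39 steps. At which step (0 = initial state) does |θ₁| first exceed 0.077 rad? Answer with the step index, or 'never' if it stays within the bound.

apply F[0]=+15.000 → step 1: x=0.002, v=0.165, θ₁=0.062, ω₁=-0.340, θ₂=-0.352, ω₂=-0.214
apply F[1]=+15.000 → step 2: x=0.007, v=0.332, θ₁=0.051, ω₁=-0.686, θ₂=-0.359, ω₂=-0.423
apply F[2]=+15.000 → step 3: x=0.015, v=0.499, θ₁=0.034, ω₁=-1.045, θ₂=-0.369, ω₂=-0.624
apply F[3]=+15.000 → step 4: x=0.027, v=0.669, θ₁=0.009, ω₁=-1.423, θ₂=-0.383, ω₂=-0.811
apply F[4]=+15.000 → step 5: x=0.042, v=0.842, θ₁=-0.023, ω₁=-1.826, θ₂=-0.401, ω₂=-0.979
apply F[5]=+15.000 → step 6: x=0.060, v=1.018, θ₁=-0.064, ω₁=-2.260, θ₂=-0.422, ω₂=-1.122
apply F[6]=+15.000 → step 7: x=0.082, v=1.197, θ₁=-0.114, ω₁=-2.727, θ₂=-0.446, ω₂=-1.235
apply F[7]=+15.000 → step 8: x=0.108, v=1.376, θ₁=-0.173, ω₁=-3.227, θ₂=-0.472, ω₂=-1.313
apply F[8]=+15.000 → step 9: x=0.138, v=1.555, θ₁=-0.243, ω₁=-3.758, θ₂=-0.498, ω₂=-1.352
apply F[9]=+15.000 → step 10: x=0.170, v=1.728, θ₁=-0.324, ω₁=-4.312, θ₂=-0.525, ω₂=-1.357
apply F[10]=+15.000 → step 11: x=0.207, v=1.891, θ₁=-0.415, ω₁=-4.874, θ₂=-0.552, ω₂=-1.336
apply F[11]=+15.000 → step 12: x=0.246, v=2.037, θ₁=-0.518, ω₁=-5.426, θ₂=-0.579, ω₂=-1.309
apply F[12]=+15.000 → step 13: x=0.288, v=2.159, θ₁=-0.632, ω₁=-5.951, θ₂=-0.605, ω₂=-1.303
apply F[13]=+15.000 → step 14: x=0.332, v=2.253, θ₁=-0.756, ω₁=-6.436, θ₂=-0.631, ω₂=-1.348
apply F[14]=+15.000 → step 15: x=0.378, v=2.316, θ₁=-0.889, ω₁=-6.874, θ₂=-0.659, ω₂=-1.475
apply F[15]=+15.000 → step 16: x=0.424, v=2.346, θ₁=-1.031, ω₁=-7.269, θ₂=-0.691, ω₂=-1.709
apply F[16]=+15.000 → step 17: x=0.471, v=2.345, θ₁=-1.180, ω₁=-7.630, θ₂=-0.729, ω₂=-2.069
apply F[17]=+15.000 → step 18: x=0.518, v=2.314, θ₁=-1.336, ω₁=-7.969, θ₂=-0.775, ω₂=-2.566
apply F[18]=+15.000 → step 19: x=0.564, v=2.255, θ₁=-1.499, ω₁=-8.298, θ₂=-0.832, ω₂=-3.214
apply F[19]=+15.000 → step 20: x=0.608, v=2.170, θ₁=-1.668, ω₁=-8.624, θ₂=-0.904, ω₂=-4.023
apply F[20]=+15.000 → step 21: x=0.651, v=2.063, θ₁=-1.844, ω₁=-8.948, θ₂=-0.994, ω₂=-5.010
apply F[21]=+15.000 → step 22: x=0.691, v=1.938, θ₁=-2.026, ω₁=-9.254, θ₂=-1.106, ω₂=-6.192
apply F[22]=+15.000 → step 23: x=0.728, v=1.805, θ₁=-2.213, ω₁=-9.507, θ₂=-1.243, ω₂=-7.587
apply F[23]=+15.000 → step 24: x=0.763, v=1.679, θ₁=-2.405, ω₁=-9.639, θ₂=-1.411, ω₂=-9.201
apply F[24]=+15.000 → step 25: x=0.795, v=1.584, θ₁=-2.597, ω₁=-9.546, θ₂=-1.613, ω₂=-11.003
apply F[25]=+15.000 → step 26: x=0.827, v=1.547, θ₁=-2.785, ω₁=-9.109, θ₂=-1.852, ω₂=-12.902
apply F[26]=+15.000 → step 27: x=0.858, v=1.588, θ₁=-2.959, ω₁=-8.259, θ₂=-2.128, ω₂=-14.747
apply F[27]=+15.000 → step 28: x=0.891, v=1.709, θ₁=-3.113, ω₁=-7.049, θ₂=-2.440, ω₂=-16.369
apply F[28]=+15.000 → step 29: x=0.927, v=1.899, θ₁=-3.240, ω₁=-5.667, θ₂=-2.781, ω₂=-17.623
apply F[29]=+15.000 → step 30: x=0.967, v=2.143, θ₁=-3.340, ω₁=-4.391, θ₂=-3.142, ω₂=-18.372
apply F[30]=+15.000 → step 31: x=1.013, v=2.424, θ₁=-3.418, ω₁=-3.489, θ₂=-3.511, ω₂=-18.494
apply F[31]=+15.000 → step 32: x=1.064, v=2.719, θ₁=-3.483, ω₁=-3.074, θ₂=-3.878, ω₂=-18.038
apply F[32]=+15.000 → step 33: x=1.121, v=3.007, θ₁=-3.544, ω₁=-3.048, θ₂=-4.231, ω₂=-17.260
apply F[33]=+15.000 → step 34: x=1.184, v=3.278, θ₁=-3.606, ω₁=-3.233, θ₂=-4.568, ω₂=-16.444
apply F[34]=+15.000 → step 35: x=1.252, v=3.528, θ₁=-3.673, ω₁=-3.493, θ₂=-4.889, ω₂=-15.749
apply F[35]=+15.000 → step 36: x=1.325, v=3.760, θ₁=-3.746, ω₁=-3.758, θ₂=-5.199, ω₂=-15.235
apply F[36]=+15.000 → step 37: x=1.403, v=3.974, θ₁=-3.824, ω₁=-4.003, θ₂=-5.500, ω₂=-14.905
apply F[37]=+15.000 → step 38: x=1.484, v=4.169, θ₁=-3.906, ω₁=-4.220, θ₂=-5.796, ω₂=-14.744
apply F[38]=+15.000 → step 39: x=1.569, v=4.343, θ₁=-3.992, ω₁=-4.405, θ₂=-6.091, ω₂=-14.730
|θ₁| = 0.114 > 0.077 first at step 7.

Answer: 7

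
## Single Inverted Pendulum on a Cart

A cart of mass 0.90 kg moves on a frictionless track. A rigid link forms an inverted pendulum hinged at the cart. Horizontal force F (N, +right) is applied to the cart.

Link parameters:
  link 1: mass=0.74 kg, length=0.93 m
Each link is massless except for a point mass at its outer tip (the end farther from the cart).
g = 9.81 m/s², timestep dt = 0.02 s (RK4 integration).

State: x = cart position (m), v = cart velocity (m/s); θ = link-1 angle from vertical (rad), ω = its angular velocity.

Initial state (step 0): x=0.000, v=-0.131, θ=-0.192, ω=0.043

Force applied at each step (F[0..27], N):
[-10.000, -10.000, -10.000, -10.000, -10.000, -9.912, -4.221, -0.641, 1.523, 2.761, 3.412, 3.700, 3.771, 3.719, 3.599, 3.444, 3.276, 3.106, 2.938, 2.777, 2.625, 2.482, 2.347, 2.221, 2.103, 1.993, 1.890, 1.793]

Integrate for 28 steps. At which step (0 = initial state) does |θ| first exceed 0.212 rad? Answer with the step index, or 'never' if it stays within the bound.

Answer: never

Derivation:
apply F[0]=-10.000 → step 1: x=-0.004, v=-0.318, θ=-0.190, ω=0.200
apply F[1]=-10.000 → step 2: x=-0.013, v=-0.505, θ=-0.184, ω=0.359
apply F[2]=-10.000 → step 3: x=-0.025, v=-0.695, θ=-0.175, ω=0.522
apply F[3]=-10.000 → step 4: x=-0.041, v=-0.887, θ=-0.163, ω=0.689
apply F[4]=-10.000 → step 5: x=-0.060, v=-1.082, θ=-0.148, ω=0.864
apply F[5]=-9.912 → step 6: x=-0.084, v=-1.279, θ=-0.128, ω=1.045
apply F[6]=-4.221 → step 7: x=-0.110, v=-1.355, θ=-0.107, ω=1.101
apply F[7]=-0.641 → step 8: x=-0.137, v=-1.355, θ=-0.085, ω=1.082
apply F[8]=+1.523 → step 9: x=-0.164, v=-1.311, θ=-0.064, ω=1.018
apply F[9]=+2.761 → step 10: x=-0.189, v=-1.242, θ=-0.045, ω=0.933
apply F[10]=+3.412 → step 11: x=-0.213, v=-1.161, θ=-0.027, ω=0.838
apply F[11]=+3.700 → step 12: x=-0.236, v=-1.076, θ=-0.011, ω=0.743
apply F[12]=+3.771 → step 13: x=-0.256, v=-0.991, θ=0.003, ω=0.651
apply F[13]=+3.719 → step 14: x=-0.275, v=-0.910, θ=0.015, ω=0.565
apply F[14]=+3.599 → step 15: x=-0.293, v=-0.833, θ=0.025, ω=0.487
apply F[15]=+3.444 → step 16: x=-0.309, v=-0.762, θ=0.034, ω=0.416
apply F[16]=+3.276 → step 17: x=-0.323, v=-0.695, θ=0.042, ω=0.353
apply F[17]=+3.106 → step 18: x=-0.337, v=-0.633, θ=0.049, ω=0.296
apply F[18]=+2.938 → step 19: x=-0.349, v=-0.576, θ=0.054, ω=0.246
apply F[19]=+2.777 → step 20: x=-0.360, v=-0.524, θ=0.058, ω=0.201
apply F[20]=+2.625 → step 21: x=-0.370, v=-0.475, θ=0.062, ω=0.162
apply F[21]=+2.482 → step 22: x=-0.379, v=-0.430, θ=0.065, ω=0.127
apply F[22]=+2.347 → step 23: x=-0.387, v=-0.389, θ=0.067, ω=0.097
apply F[23]=+2.221 → step 24: x=-0.394, v=-0.351, θ=0.069, ω=0.070
apply F[24]=+2.103 → step 25: x=-0.401, v=-0.315, θ=0.070, ω=0.047
apply F[25]=+1.993 → step 26: x=-0.407, v=-0.283, θ=0.071, ω=0.026
apply F[26]=+1.890 → step 27: x=-0.412, v=-0.252, θ=0.071, ω=0.009
apply F[27]=+1.793 → step 28: x=-0.417, v=-0.224, θ=0.071, ω=-0.007
max |θ| = 0.192 ≤ 0.212 over all 29 states.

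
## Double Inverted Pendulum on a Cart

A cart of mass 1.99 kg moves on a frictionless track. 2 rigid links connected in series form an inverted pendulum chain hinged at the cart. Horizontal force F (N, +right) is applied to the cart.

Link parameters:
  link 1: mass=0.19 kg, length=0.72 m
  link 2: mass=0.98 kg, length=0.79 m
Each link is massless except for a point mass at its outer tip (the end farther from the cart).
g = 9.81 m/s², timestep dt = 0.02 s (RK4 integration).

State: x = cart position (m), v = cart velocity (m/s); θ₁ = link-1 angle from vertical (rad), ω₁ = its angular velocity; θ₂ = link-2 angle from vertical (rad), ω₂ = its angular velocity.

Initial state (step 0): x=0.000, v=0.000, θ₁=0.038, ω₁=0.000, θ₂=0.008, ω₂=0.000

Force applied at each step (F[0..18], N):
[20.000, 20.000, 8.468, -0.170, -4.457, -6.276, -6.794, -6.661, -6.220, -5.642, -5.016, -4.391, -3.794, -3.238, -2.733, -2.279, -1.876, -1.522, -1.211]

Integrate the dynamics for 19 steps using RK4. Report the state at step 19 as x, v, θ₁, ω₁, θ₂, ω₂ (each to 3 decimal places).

apply F[0]=+20.000 → step 1: x=0.002, v=0.197, θ₁=0.036, ω₁=-0.220, θ₂=0.008, ω₂=-0.046
apply F[1]=+20.000 → step 2: x=0.008, v=0.394, θ₁=0.029, ω₁=-0.448, θ₂=0.006, ω₂=-0.087
apply F[2]=+8.468 → step 3: x=0.017, v=0.476, θ₁=0.019, ω₁=-0.529, θ₂=0.004, ω₂=-0.116
apply F[3]=-0.170 → step 4: x=0.026, v=0.473, θ₁=0.009, ω₁=-0.504, θ₂=0.002, ω₂=-0.133
apply F[4]=-4.457 → step 5: x=0.035, v=0.427, θ₁=-0.000, ω₁=-0.435, θ₂=-0.001, ω₂=-0.139
apply F[5]=-6.276 → step 6: x=0.043, v=0.365, θ₁=-0.008, ω₁=-0.352, θ₂=-0.004, ω₂=-0.136
apply F[6]=-6.794 → step 7: x=0.050, v=0.298, θ₁=-0.014, ω₁=-0.270, θ₂=-0.007, ω₂=-0.127
apply F[7]=-6.661 → step 8: x=0.055, v=0.233, θ₁=-0.019, ω₁=-0.197, θ₂=-0.009, ω₂=-0.113
apply F[8]=-6.220 → step 9: x=0.059, v=0.173, θ₁=-0.022, ω₁=-0.135, θ₂=-0.011, ω₂=-0.096
apply F[9]=-5.642 → step 10: x=0.062, v=0.119, θ₁=-0.024, ω₁=-0.082, θ₂=-0.013, ω₂=-0.079
apply F[10]=-5.016 → step 11: x=0.064, v=0.071, θ₁=-0.026, ω₁=-0.040, θ₂=-0.014, ω₂=-0.061
apply F[11]=-4.391 → step 12: x=0.065, v=0.030, θ₁=-0.026, ω₁=-0.006, θ₂=-0.015, ω₂=-0.043
apply F[12]=-3.794 → step 13: x=0.065, v=-0.005, θ₁=-0.026, ω₁=0.021, θ₂=-0.016, ω₂=-0.027
apply F[13]=-3.238 → step 14: x=0.065, v=-0.035, θ₁=-0.025, ω₁=0.041, θ₂=-0.016, ω₂=-0.012
apply F[14]=-2.733 → step 15: x=0.064, v=-0.059, θ₁=-0.024, ω₁=0.057, θ₂=-0.016, ω₂=0.001
apply F[15]=-2.279 → step 16: x=0.062, v=-0.079, θ₁=-0.023, ω₁=0.068, θ₂=-0.016, ω₂=0.012
apply F[16]=-1.876 → step 17: x=0.061, v=-0.096, θ₁=-0.022, ω₁=0.075, θ₂=-0.016, ω₂=0.022
apply F[17]=-1.522 → step 18: x=0.059, v=-0.108, θ₁=-0.020, ω₁=0.080, θ₂=-0.015, ω₂=0.030
apply F[18]=-1.211 → step 19: x=0.056, v=-0.118, θ₁=-0.019, ω₁=0.082, θ₂=-0.015, ω₂=0.036

Answer: x=0.056, v=-0.118, θ₁=-0.019, ω₁=0.082, θ₂=-0.015, ω₂=0.036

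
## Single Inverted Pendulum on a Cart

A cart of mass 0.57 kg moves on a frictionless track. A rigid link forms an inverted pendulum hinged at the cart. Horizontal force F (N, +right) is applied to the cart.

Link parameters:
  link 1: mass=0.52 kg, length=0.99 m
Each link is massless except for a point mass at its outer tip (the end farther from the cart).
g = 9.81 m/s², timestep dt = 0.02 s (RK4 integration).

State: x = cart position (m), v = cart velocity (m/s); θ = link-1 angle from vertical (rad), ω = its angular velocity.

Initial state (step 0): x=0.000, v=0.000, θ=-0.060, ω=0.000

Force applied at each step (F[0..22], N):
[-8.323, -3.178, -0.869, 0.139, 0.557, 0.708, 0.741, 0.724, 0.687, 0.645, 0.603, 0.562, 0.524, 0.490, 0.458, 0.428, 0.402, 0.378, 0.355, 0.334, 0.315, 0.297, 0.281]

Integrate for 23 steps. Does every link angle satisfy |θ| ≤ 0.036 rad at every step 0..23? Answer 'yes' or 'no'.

Answer: no

Derivation:
apply F[0]=-8.323 → step 1: x=-0.003, v=-0.281, θ=-0.057, ω=0.271
apply F[1]=-3.178 → step 2: x=-0.009, v=-0.382, θ=-0.051, ω=0.363
apply F[2]=-0.869 → step 3: x=-0.017, v=-0.404, θ=-0.044, ω=0.376
apply F[3]=+0.139 → step 4: x=-0.025, v=-0.392, θ=-0.036, ω=0.356
apply F[4]=+0.557 → step 5: x=-0.033, v=-0.367, θ=-0.029, ω=0.324
apply F[5]=+0.708 → step 6: x=-0.040, v=-0.338, θ=-0.023, ω=0.289
apply F[6]=+0.741 → step 7: x=-0.046, v=-0.308, θ=-0.018, ω=0.255
apply F[7]=+0.724 → step 8: x=-0.052, v=-0.280, θ=-0.013, ω=0.224
apply F[8]=+0.687 → step 9: x=-0.058, v=-0.254, θ=-0.009, ω=0.195
apply F[9]=+0.645 → step 10: x=-0.062, v=-0.230, θ=-0.005, ω=0.169
apply F[10]=+0.603 → step 11: x=-0.067, v=-0.208, θ=-0.002, ω=0.147
apply F[11]=+0.562 → step 12: x=-0.071, v=-0.188, θ=0.001, ω=0.127
apply F[12]=+0.524 → step 13: x=-0.074, v=-0.170, θ=0.003, ω=0.109
apply F[13]=+0.490 → step 14: x=-0.078, v=-0.154, θ=0.005, ω=0.093
apply F[14]=+0.458 → step 15: x=-0.080, v=-0.139, θ=0.007, ω=0.079
apply F[15]=+0.428 → step 16: x=-0.083, v=-0.125, θ=0.008, ω=0.066
apply F[16]=+0.402 → step 17: x=-0.086, v=-0.112, θ=0.009, ω=0.055
apply F[17]=+0.378 → step 18: x=-0.088, v=-0.101, θ=0.010, ω=0.046
apply F[18]=+0.355 → step 19: x=-0.090, v=-0.090, θ=0.011, ω=0.037
apply F[19]=+0.334 → step 20: x=-0.091, v=-0.081, θ=0.012, ω=0.030
apply F[20]=+0.315 → step 21: x=-0.093, v=-0.072, θ=0.012, ω=0.023
apply F[21]=+0.297 → step 22: x=-0.094, v=-0.064, θ=0.013, ω=0.018
apply F[22]=+0.281 → step 23: x=-0.095, v=-0.056, θ=0.013, ω=0.013
Max |angle| over trajectory = 0.060 rad; bound = 0.036 → exceeded.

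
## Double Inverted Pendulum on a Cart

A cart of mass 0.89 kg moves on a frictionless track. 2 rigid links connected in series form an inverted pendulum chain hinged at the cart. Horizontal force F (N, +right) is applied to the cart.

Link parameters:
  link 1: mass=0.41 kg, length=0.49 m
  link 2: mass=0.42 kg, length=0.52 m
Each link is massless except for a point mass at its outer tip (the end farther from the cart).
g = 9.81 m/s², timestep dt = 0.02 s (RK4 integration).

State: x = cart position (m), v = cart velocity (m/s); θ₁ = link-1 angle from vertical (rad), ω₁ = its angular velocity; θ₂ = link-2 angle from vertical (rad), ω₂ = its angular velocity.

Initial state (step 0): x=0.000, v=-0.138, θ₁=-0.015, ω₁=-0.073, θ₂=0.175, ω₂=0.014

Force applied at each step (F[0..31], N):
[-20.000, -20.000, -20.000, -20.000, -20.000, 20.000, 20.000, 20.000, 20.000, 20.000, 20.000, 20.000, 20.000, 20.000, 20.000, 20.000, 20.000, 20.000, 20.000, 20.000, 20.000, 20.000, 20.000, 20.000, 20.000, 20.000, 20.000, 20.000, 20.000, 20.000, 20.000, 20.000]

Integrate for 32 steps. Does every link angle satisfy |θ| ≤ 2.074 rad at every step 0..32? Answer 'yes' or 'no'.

Answer: yes

Derivation:
apply F[0]=-20.000 → step 1: x=-0.007, v=-0.585, θ₁=-0.008, ω₁=0.760, θ₂=0.177, ω₂=0.155
apply F[1]=-20.000 → step 2: x=-0.023, v=-1.035, θ₁=0.016, ω₁=1.615, θ₂=0.181, ω₂=0.275
apply F[2]=-20.000 → step 3: x=-0.049, v=-1.488, θ₁=0.057, ω₁=2.513, θ₂=0.187, ω₂=0.353
apply F[3]=-20.000 → step 4: x=-0.083, v=-1.943, θ₁=0.116, ω₁=3.455, θ₂=0.195, ω₂=0.383
apply F[4]=-20.000 → step 5: x=-0.126, v=-2.388, θ₁=0.195, ω₁=4.415, θ₂=0.203, ω₂=0.380
apply F[5]=+20.000 → step 6: x=-0.170, v=-1.967, θ₁=0.276, ω₁=3.683, θ₂=0.210, ω₂=0.363
apply F[6]=+20.000 → step 7: x=-0.205, v=-1.573, θ₁=0.343, ω₁=3.078, θ₂=0.217, ω₂=0.289
apply F[7]=+20.000 → step 8: x=-0.233, v=-1.202, θ₁=0.400, ω₁=2.594, θ₂=0.221, ω₂=0.151
apply F[8]=+20.000 → step 9: x=-0.253, v=-0.851, θ₁=0.448, ω₁=2.211, θ₂=0.222, ω₂=-0.050
apply F[9]=+20.000 → step 10: x=-0.267, v=-0.515, θ₁=0.489, ω₁=1.913, θ₂=0.219, ω₂=-0.307
apply F[10]=+20.000 → step 11: x=-0.274, v=-0.189, θ₁=0.525, ω₁=1.684, θ₂=0.210, ω₂=-0.614
apply F[11]=+20.000 → step 12: x=-0.275, v=0.129, θ₁=0.557, ω₁=1.510, θ₂=0.194, ω₂=-0.967
apply F[12]=+20.000 → step 13: x=-0.269, v=0.443, θ₁=0.585, ω₁=1.378, θ₂=0.171, ω₂=-1.362
apply F[13]=+20.000 → step 14: x=-0.257, v=0.756, θ₁=0.612, ω₁=1.276, θ₂=0.139, ω₂=-1.796
apply F[14]=+20.000 → step 15: x=-0.239, v=1.069, θ₁=0.636, ω₁=1.189, θ₂=0.099, ω₂=-2.265
apply F[15]=+20.000 → step 16: x=-0.214, v=1.386, θ₁=0.659, ω₁=1.103, θ₂=0.048, ω₂=-2.762
apply F[16]=+20.000 → step 17: x=-0.183, v=1.708, θ₁=0.680, ω₁=1.000, θ₂=-0.012, ω₂=-3.284
apply F[17]=+20.000 → step 18: x=-0.146, v=2.034, θ₁=0.699, ω₁=0.863, θ₂=-0.083, ω₂=-3.823
apply F[18]=+20.000 → step 19: x=-0.102, v=2.367, θ₁=0.715, ω₁=0.674, θ₂=-0.165, ω₂=-4.376
apply F[19]=+20.000 → step 20: x=-0.051, v=2.706, θ₁=0.726, ω₁=0.413, θ₂=-0.258, ω₂=-4.940
apply F[20]=+20.000 → step 21: x=0.006, v=3.049, θ₁=0.731, ω₁=0.060, θ₂=-0.363, ω₂=-5.514
apply F[21]=+20.000 → step 22: x=0.071, v=3.396, θ₁=0.727, ω₁=-0.403, θ₂=-0.479, ω₂=-6.098
apply F[22]=+20.000 → step 23: x=0.142, v=3.746, θ₁=0.714, ω₁=-0.999, θ₂=-0.607, ω₂=-6.692
apply F[23]=+20.000 → step 24: x=0.221, v=4.102, θ₁=0.686, ω₁=-1.747, θ₂=-0.747, ω₂=-7.291
apply F[24]=+20.000 → step 25: x=0.306, v=4.464, θ₁=0.642, ω₁=-2.671, θ₂=-0.898, ω₂=-7.878
apply F[25]=+20.000 → step 26: x=0.399, v=4.839, θ₁=0.578, ω₁=-3.787, θ₂=-1.061, ω₂=-8.419
apply F[26]=+20.000 → step 27: x=0.500, v=5.235, θ₁=0.490, ω₁=-5.101, θ₂=-1.234, ω₂=-8.846
apply F[27]=+20.000 → step 28: x=0.609, v=5.664, θ₁=0.373, ω₁=-6.594, θ₂=-1.414, ω₂=-9.040
apply F[28]=+20.000 → step 29: x=0.727, v=6.128, θ₁=0.225, ω₁=-8.192, θ₂=-1.593, ω₂=-8.820
apply F[29]=+20.000 → step 30: x=0.854, v=6.604, θ₁=0.046, ω₁=-9.732, θ₂=-1.762, ω₂=-7.975
apply F[30]=+20.000 → step 31: x=0.991, v=7.028, θ₁=-0.162, ω₁=-10.994, θ₂=-1.907, ω₂=-6.382
apply F[31]=+20.000 → step 32: x=1.135, v=7.330, θ₁=-0.391, ω₁=-11.862, θ₂=-2.013, ω₂=-4.153
Max |angle| over trajectory = 2.013 rad; bound = 2.074 → within bound.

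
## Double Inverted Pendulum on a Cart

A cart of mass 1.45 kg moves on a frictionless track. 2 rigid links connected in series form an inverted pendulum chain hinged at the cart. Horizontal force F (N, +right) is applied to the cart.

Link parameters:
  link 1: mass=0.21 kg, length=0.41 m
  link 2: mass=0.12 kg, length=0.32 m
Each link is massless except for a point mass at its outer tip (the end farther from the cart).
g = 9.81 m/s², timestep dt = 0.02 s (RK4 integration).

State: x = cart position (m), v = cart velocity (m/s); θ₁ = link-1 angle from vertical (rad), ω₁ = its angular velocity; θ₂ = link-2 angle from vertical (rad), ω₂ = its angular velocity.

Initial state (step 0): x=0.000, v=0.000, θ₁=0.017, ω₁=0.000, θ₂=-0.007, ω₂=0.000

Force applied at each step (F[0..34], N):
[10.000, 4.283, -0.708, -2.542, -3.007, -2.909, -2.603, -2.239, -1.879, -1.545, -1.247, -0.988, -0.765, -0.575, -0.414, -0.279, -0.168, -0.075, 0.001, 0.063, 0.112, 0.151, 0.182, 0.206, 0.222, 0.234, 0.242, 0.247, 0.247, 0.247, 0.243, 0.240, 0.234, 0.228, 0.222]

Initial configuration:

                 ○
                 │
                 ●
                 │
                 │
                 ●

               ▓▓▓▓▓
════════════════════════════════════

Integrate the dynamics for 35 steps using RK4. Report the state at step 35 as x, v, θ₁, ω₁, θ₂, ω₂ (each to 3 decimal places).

Answer: x=-0.021, v=-0.050, θ₁=0.007, ω₁=0.010, θ₂=0.005, ω₂=0.016

Derivation:
apply F[0]=+10.000 → step 1: x=0.001, v=0.137, θ₁=0.014, ω₁=-0.321, θ₂=-0.007, ω₂=-0.022
apply F[1]=+4.283 → step 2: x=0.005, v=0.196, θ₁=0.006, ω₁=-0.454, θ₂=-0.008, ω₂=-0.039
apply F[2]=-0.708 → step 3: x=0.009, v=0.186, θ₁=-0.003, ω₁=-0.426, θ₂=-0.009, ω₂=-0.049
apply F[3]=-2.542 → step 4: x=0.012, v=0.151, θ₁=-0.010, ω₁=-0.344, θ₂=-0.010, ω₂=-0.051
apply F[4]=-3.007 → step 5: x=0.015, v=0.110, θ₁=-0.016, ω₁=-0.252, θ₂=-0.011, ω₂=-0.048
apply F[5]=-2.909 → step 6: x=0.016, v=0.071, θ₁=-0.021, ω₁=-0.167, θ₂=-0.012, ω₂=-0.041
apply F[6]=-2.603 → step 7: x=0.017, v=0.036, θ₁=-0.023, ω₁=-0.095, θ₂=-0.012, ω₂=-0.031
apply F[7]=-2.239 → step 8: x=0.018, v=0.006, θ₁=-0.025, ω₁=-0.037, θ₂=-0.013, ω₂=-0.020
apply F[8]=-1.879 → step 9: x=0.018, v=-0.018, θ₁=-0.025, ω₁=0.008, θ₂=-0.013, ω₂=-0.009
apply F[9]=-1.545 → step 10: x=0.017, v=-0.039, θ₁=-0.024, ω₁=0.043, θ₂=-0.013, ω₂=0.002
apply F[10]=-1.247 → step 11: x=0.016, v=-0.055, θ₁=-0.023, ω₁=0.068, θ₂=-0.013, ω₂=0.012
apply F[11]=-0.988 → step 12: x=0.015, v=-0.067, θ₁=-0.022, ω₁=0.085, θ₂=-0.013, ω₂=0.021
apply F[12]=-0.765 → step 13: x=0.014, v=-0.077, θ₁=-0.020, ω₁=0.097, θ₂=-0.012, ω₂=0.029
apply F[13]=-0.575 → step 14: x=0.012, v=-0.084, θ₁=-0.018, ω₁=0.103, θ₂=-0.012, ω₂=0.036
apply F[14]=-0.414 → step 15: x=0.010, v=-0.089, θ₁=-0.016, ω₁=0.106, θ₂=-0.011, ω₂=0.041
apply F[15]=-0.279 → step 16: x=0.008, v=-0.092, θ₁=-0.014, ω₁=0.105, θ₂=-0.010, ω₂=0.045
apply F[16]=-0.168 → step 17: x=0.007, v=-0.094, θ₁=-0.012, ω₁=0.103, θ₂=-0.009, ω₂=0.048
apply F[17]=-0.075 → step 18: x=0.005, v=-0.095, θ₁=-0.010, ω₁=0.099, θ₂=-0.008, ω₂=0.050
apply F[18]=+0.001 → step 19: x=0.003, v=-0.094, θ₁=-0.008, ω₁=0.093, θ₂=-0.007, ω₂=0.051
apply F[19]=+0.063 → step 20: x=0.001, v=-0.093, θ₁=-0.006, ω₁=0.087, θ₂=-0.006, ω₂=0.051
apply F[20]=+0.112 → step 21: x=-0.001, v=-0.091, θ₁=-0.004, ω₁=0.081, θ₂=-0.005, ω₂=0.050
apply F[21]=+0.151 → step 22: x=-0.003, v=-0.089, θ₁=-0.003, ω₁=0.074, θ₂=-0.004, ω₂=0.049
apply F[22]=+0.182 → step 23: x=-0.005, v=-0.086, θ₁=-0.001, ω₁=0.067, θ₂=-0.003, ω₂=0.047
apply F[23]=+0.206 → step 24: x=-0.006, v=-0.084, θ₁=0.000, ω₁=0.060, θ₂=-0.002, ω₂=0.045
apply F[24]=+0.222 → step 25: x=-0.008, v=-0.081, θ₁=0.001, ω₁=0.054, θ₂=-0.001, ω₂=0.043
apply F[25]=+0.234 → step 26: x=-0.009, v=-0.077, θ₁=0.002, ω₁=0.048, θ₂=-0.000, ω₂=0.040
apply F[26]=+0.242 → step 27: x=-0.011, v=-0.074, θ₁=0.003, ω₁=0.042, θ₂=0.000, ω₂=0.038
apply F[27]=+0.247 → step 28: x=-0.012, v=-0.071, θ₁=0.004, ω₁=0.037, θ₂=0.001, ω₂=0.035
apply F[28]=+0.247 → step 29: x=-0.014, v=-0.068, θ₁=0.005, ω₁=0.032, θ₂=0.002, ω₂=0.032
apply F[29]=+0.247 → step 30: x=-0.015, v=-0.065, θ₁=0.005, ω₁=0.027, θ₂=0.002, ω₂=0.029
apply F[30]=+0.243 → step 31: x=-0.016, v=-0.061, θ₁=0.006, ω₁=0.023, θ₂=0.003, ω₂=0.027
apply F[31]=+0.240 → step 32: x=-0.018, v=-0.058, θ₁=0.006, ω₁=0.019, θ₂=0.003, ω₂=0.024
apply F[32]=+0.234 → step 33: x=-0.019, v=-0.055, θ₁=0.006, ω₁=0.015, θ₂=0.004, ω₂=0.021
apply F[33]=+0.228 → step 34: x=-0.020, v=-0.053, θ₁=0.007, ω₁=0.012, θ₂=0.004, ω₂=0.019
apply F[34]=+0.222 → step 35: x=-0.021, v=-0.050, θ₁=0.007, ω₁=0.010, θ₂=0.005, ω₂=0.016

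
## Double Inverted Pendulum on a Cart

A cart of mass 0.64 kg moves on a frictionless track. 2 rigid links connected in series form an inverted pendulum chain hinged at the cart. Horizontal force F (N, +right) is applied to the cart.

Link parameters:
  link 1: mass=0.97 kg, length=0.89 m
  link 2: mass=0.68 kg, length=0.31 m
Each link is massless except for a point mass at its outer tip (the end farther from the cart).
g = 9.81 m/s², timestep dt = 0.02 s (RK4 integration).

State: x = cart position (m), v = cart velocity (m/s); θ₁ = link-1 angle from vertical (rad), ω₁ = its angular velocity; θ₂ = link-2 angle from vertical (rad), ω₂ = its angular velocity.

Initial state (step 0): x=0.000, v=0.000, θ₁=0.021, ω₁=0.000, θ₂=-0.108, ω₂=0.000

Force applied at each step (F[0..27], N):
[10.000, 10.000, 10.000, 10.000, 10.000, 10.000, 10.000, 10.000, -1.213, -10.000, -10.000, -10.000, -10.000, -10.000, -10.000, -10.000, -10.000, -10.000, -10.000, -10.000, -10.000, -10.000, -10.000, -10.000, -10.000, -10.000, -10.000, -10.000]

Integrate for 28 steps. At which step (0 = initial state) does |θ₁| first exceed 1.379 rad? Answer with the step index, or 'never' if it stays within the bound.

Answer: never

Derivation:
apply F[0]=+10.000 → step 1: x=0.003, v=0.302, θ₁=0.018, ω₁=-0.315, θ₂=-0.109, ω₂=-0.140
apply F[1]=+10.000 → step 2: x=0.012, v=0.608, θ₁=0.008, ω₁=-0.637, θ₂=-0.114, ω₂=-0.273
apply F[2]=+10.000 → step 3: x=0.027, v=0.920, θ₁=-0.008, ω₁=-0.970, θ₂=-0.120, ω₂=-0.390
apply F[3]=+10.000 → step 4: x=0.049, v=1.240, θ₁=-0.031, ω₁=-1.321, θ₂=-0.129, ω₂=-0.486
apply F[4]=+10.000 → step 5: x=0.077, v=1.569, θ₁=-0.061, ω₁=-1.690, θ₂=-0.139, ω₂=-0.554
apply F[5]=+10.000 → step 6: x=0.112, v=1.902, θ₁=-0.098, ω₁=-2.075, θ₂=-0.151, ω₂=-0.593
apply F[6]=+10.000 → step 7: x=0.153, v=2.233, θ₁=-0.144, ω₁=-2.469, θ₂=-0.163, ω₂=-0.606
apply F[7]=+10.000 → step 8: x=0.201, v=2.551, θ₁=-0.197, ω₁=-2.857, θ₂=-0.175, ω₂=-0.607
apply F[8]=-1.213 → step 9: x=0.252, v=2.539, θ₁=-0.254, ω₁=-2.896, θ₂=-0.187, ω₂=-0.596
apply F[9]=-10.000 → step 10: x=0.300, v=2.307, θ₁=-0.311, ω₁=-2.715, θ₂=-0.199, ω₂=-0.541
apply F[10]=-10.000 → step 11: x=0.344, v=2.102, θ₁=-0.363, ω₁=-2.583, θ₂=-0.209, ω₂=-0.449
apply F[11]=-10.000 → step 12: x=0.385, v=1.920, θ₁=-0.414, ω₁=-2.495, θ₂=-0.216, ω₂=-0.321
apply F[12]=-10.000 → step 13: x=0.421, v=1.755, θ₁=-0.463, ω₁=-2.444, θ₂=-0.221, ω₂=-0.160
apply F[13]=-10.000 → step 14: x=0.455, v=1.603, θ₁=-0.512, ω₁=-2.422, θ₂=-0.223, ω₂=0.032
apply F[14]=-10.000 → step 15: x=0.485, v=1.460, θ₁=-0.561, ω₁=-2.427, θ₂=-0.220, ω₂=0.250
apply F[15]=-10.000 → step 16: x=0.513, v=1.321, θ₁=-0.609, ω₁=-2.451, θ₂=-0.212, ω₂=0.492
apply F[16]=-10.000 → step 17: x=0.538, v=1.185, θ₁=-0.659, ω₁=-2.492, θ₂=-0.200, ω₂=0.754
apply F[17]=-10.000 → step 18: x=0.561, v=1.048, θ₁=-0.709, ω₁=-2.546, θ₂=-0.182, ω₂=1.033
apply F[18]=-10.000 → step 19: x=0.580, v=0.906, θ₁=-0.761, ω₁=-2.609, θ₂=-0.159, ω₂=1.323
apply F[19]=-10.000 → step 20: x=0.597, v=0.760, θ₁=-0.813, ω₁=-2.679, θ₂=-0.129, ω₂=1.621
apply F[20]=-10.000 → step 21: x=0.611, v=0.606, θ₁=-0.868, ω₁=-2.754, θ₂=-0.094, ω₂=1.923
apply F[21]=-10.000 → step 22: x=0.621, v=0.444, θ₁=-0.924, ω₁=-2.833, θ₂=-0.052, ω₂=2.223
apply F[22]=-10.000 → step 23: x=0.628, v=0.273, θ₁=-0.981, ω₁=-2.913, θ₂=-0.005, ω₂=2.518
apply F[23]=-10.000 → step 24: x=0.632, v=0.093, θ₁=-1.040, ω₁=-2.996, θ₂=0.048, ω₂=2.804
apply F[24]=-10.000 → step 25: x=0.632, v=-0.096, θ₁=-1.101, ω₁=-3.081, θ₂=0.107, ω₂=3.077
apply F[25]=-10.000 → step 26: x=0.628, v=-0.294, θ₁=-1.163, ω₁=-3.169, θ₂=0.171, ω₂=3.335
apply F[26]=-10.000 → step 27: x=0.620, v=-0.500, θ₁=-1.228, ω₁=-3.262, θ₂=0.241, ω₂=3.574
apply F[27]=-10.000 → step 28: x=0.608, v=-0.714, θ₁=-1.294, ω₁=-3.360, θ₂=0.314, ω₂=3.793
max |θ₁| = 1.294 ≤ 1.379 over all 29 states.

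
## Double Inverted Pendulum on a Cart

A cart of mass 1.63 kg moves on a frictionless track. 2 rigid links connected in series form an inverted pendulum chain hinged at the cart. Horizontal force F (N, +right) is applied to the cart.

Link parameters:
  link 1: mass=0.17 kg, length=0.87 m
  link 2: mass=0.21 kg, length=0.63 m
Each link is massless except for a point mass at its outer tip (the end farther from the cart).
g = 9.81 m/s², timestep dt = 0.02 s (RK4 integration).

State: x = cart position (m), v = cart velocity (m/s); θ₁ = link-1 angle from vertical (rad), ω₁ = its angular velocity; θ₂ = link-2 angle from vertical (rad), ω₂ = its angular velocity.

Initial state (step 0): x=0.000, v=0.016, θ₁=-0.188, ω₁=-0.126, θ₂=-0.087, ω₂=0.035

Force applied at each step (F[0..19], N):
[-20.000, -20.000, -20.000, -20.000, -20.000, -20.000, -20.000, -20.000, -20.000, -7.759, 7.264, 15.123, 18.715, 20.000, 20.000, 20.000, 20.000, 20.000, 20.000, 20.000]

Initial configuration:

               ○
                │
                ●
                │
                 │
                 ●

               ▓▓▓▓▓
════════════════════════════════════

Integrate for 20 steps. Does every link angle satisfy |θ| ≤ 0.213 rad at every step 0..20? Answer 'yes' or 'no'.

apply F[0]=-20.000 → step 1: x=-0.002, v=-0.219, θ₁=-0.189, ω₁=0.064, θ₂=-0.085, ω₂=0.120
apply F[1]=-20.000 → step 2: x=-0.009, v=-0.454, θ₁=-0.185, ω₁=0.253, θ₂=-0.082, ω₂=0.205
apply F[2]=-20.000 → step 3: x=-0.020, v=-0.690, θ₁=-0.178, ω₁=0.446, θ₂=-0.077, ω₂=0.288
apply F[3]=-20.000 → step 4: x=-0.036, v=-0.926, θ₁=-0.168, ω₁=0.643, θ₂=-0.071, ω₂=0.368
apply F[4]=-20.000 → step 5: x=-0.057, v=-1.164, θ₁=-0.153, ω₁=0.847, θ₂=-0.063, ω₂=0.440
apply F[5]=-20.000 → step 6: x=-0.083, v=-1.402, θ₁=-0.134, ω₁=1.061, θ₂=-0.053, ω₂=0.503
apply F[6]=-20.000 → step 7: x=-0.113, v=-1.642, θ₁=-0.110, ω₁=1.287, θ₂=-0.043, ω₂=0.555
apply F[7]=-20.000 → step 8: x=-0.149, v=-1.883, θ₁=-0.082, ω₁=1.526, θ₂=-0.031, ω₂=0.594
apply F[8]=-20.000 → step 9: x=-0.189, v=-2.126, θ₁=-0.049, ω₁=1.780, θ₂=-0.019, ω₂=0.617
apply F[9]=-7.759 → step 10: x=-0.232, v=-2.220, θ₁=-0.012, ω₁=1.878, θ₂=-0.006, ω₂=0.626
apply F[10]=+7.264 → step 11: x=-0.276, v=-2.131, θ₁=0.024, ω₁=1.778, θ₂=0.006, ω₂=0.623
apply F[11]=+15.123 → step 12: x=-0.316, v=-1.947, θ₁=0.058, ω₁=1.582, θ₂=0.018, ω₂=0.608
apply F[12]=+18.715 → step 13: x=-0.353, v=-1.721, θ₁=0.087, ω₁=1.350, θ₂=0.030, ω₂=0.578
apply F[13]=+20.000 → step 14: x=-0.385, v=-1.480, θ₁=0.112, ω₁=1.114, θ₂=0.041, ω₂=0.535
apply F[14]=+20.000 → step 15: x=-0.412, v=-1.240, θ₁=0.132, ω₁=0.890, θ₂=0.052, ω₂=0.481
apply F[15]=+20.000 → step 16: x=-0.435, v=-1.002, θ₁=0.147, ω₁=0.675, θ₂=0.061, ω₂=0.418
apply F[16]=+20.000 → step 17: x=-0.452, v=-0.764, θ₁=0.159, ω₁=0.467, θ₂=0.068, ω₂=0.348
apply F[17]=+20.000 → step 18: x=-0.465, v=-0.527, θ₁=0.166, ω₁=0.264, θ₂=0.075, ω₂=0.275
apply F[18]=+20.000 → step 19: x=-0.474, v=-0.291, θ₁=0.169, ω₁=0.063, θ₂=0.079, ω₂=0.201
apply F[19]=+20.000 → step 20: x=-0.477, v=-0.054, θ₁=0.168, ω₁=-0.138, θ₂=0.083, ω₂=0.129
Max |angle| over trajectory = 0.189 rad; bound = 0.213 → within bound.

Answer: yes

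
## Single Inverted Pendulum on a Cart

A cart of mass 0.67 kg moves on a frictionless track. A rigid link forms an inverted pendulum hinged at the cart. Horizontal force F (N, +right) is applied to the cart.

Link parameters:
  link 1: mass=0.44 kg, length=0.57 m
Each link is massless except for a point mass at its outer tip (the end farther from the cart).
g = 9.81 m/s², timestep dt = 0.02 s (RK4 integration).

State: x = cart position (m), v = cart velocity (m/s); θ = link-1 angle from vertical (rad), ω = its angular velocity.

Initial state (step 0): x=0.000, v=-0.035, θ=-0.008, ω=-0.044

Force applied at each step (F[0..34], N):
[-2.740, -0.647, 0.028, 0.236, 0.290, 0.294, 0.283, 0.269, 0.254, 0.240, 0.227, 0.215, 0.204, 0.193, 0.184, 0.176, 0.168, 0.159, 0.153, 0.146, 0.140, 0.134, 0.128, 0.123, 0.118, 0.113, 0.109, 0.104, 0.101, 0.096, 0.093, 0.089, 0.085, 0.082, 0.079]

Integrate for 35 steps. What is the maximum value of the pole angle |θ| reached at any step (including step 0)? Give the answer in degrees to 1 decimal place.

Answer: 0.6°

Derivation:
apply F[0]=-2.740 → step 1: x=-0.002, v=-0.116, θ=-0.007, ω=0.095
apply F[1]=-0.647 → step 2: x=-0.004, v=-0.134, θ=-0.005, ω=0.125
apply F[2]=+0.028 → step 3: x=-0.007, v=-0.133, θ=-0.003, ω=0.121
apply F[3]=+0.236 → step 4: x=-0.009, v=-0.126, θ=-0.001, ω=0.108
apply F[4]=+0.290 → step 5: x=-0.012, v=-0.117, θ=0.001, ω=0.093
apply F[5]=+0.294 → step 6: x=-0.014, v=-0.109, θ=0.003, ω=0.079
apply F[6]=+0.283 → step 7: x=-0.016, v=-0.101, θ=0.005, ω=0.067
apply F[7]=+0.269 → step 8: x=-0.018, v=-0.093, θ=0.006, ω=0.055
apply F[8]=+0.254 → step 9: x=-0.020, v=-0.087, θ=0.007, ω=0.046
apply F[9]=+0.240 → step 10: x=-0.021, v=-0.080, θ=0.008, ω=0.037
apply F[10]=+0.227 → step 11: x=-0.023, v=-0.075, θ=0.008, ω=0.030
apply F[11]=+0.215 → step 12: x=-0.024, v=-0.069, θ=0.009, ω=0.024
apply F[12]=+0.204 → step 13: x=-0.026, v=-0.064, θ=0.009, ω=0.018
apply F[13]=+0.193 → step 14: x=-0.027, v=-0.060, θ=0.010, ω=0.014
apply F[14]=+0.184 → step 15: x=-0.028, v=-0.056, θ=0.010, ω=0.010
apply F[15]=+0.176 → step 16: x=-0.029, v=-0.052, θ=0.010, ω=0.006
apply F[16]=+0.168 → step 17: x=-0.030, v=-0.048, θ=0.010, ω=0.003
apply F[17]=+0.159 → step 18: x=-0.031, v=-0.044, θ=0.010, ω=0.000
apply F[18]=+0.153 → step 19: x=-0.032, v=-0.041, θ=0.010, ω=-0.002
apply F[19]=+0.146 → step 20: x=-0.033, v=-0.038, θ=0.010, ω=-0.004
apply F[20]=+0.140 → step 21: x=-0.034, v=-0.035, θ=0.010, ω=-0.005
apply F[21]=+0.134 → step 22: x=-0.034, v=-0.033, θ=0.010, ω=-0.007
apply F[22]=+0.128 → step 23: x=-0.035, v=-0.030, θ=0.010, ω=-0.008
apply F[23]=+0.123 → step 24: x=-0.035, v=-0.028, θ=0.010, ω=-0.009
apply F[24]=+0.118 → step 25: x=-0.036, v=-0.025, θ=0.009, ω=-0.009
apply F[25]=+0.113 → step 26: x=-0.036, v=-0.023, θ=0.009, ω=-0.010
apply F[26]=+0.109 → step 27: x=-0.037, v=-0.021, θ=0.009, ω=-0.010
apply F[27]=+0.104 → step 28: x=-0.037, v=-0.019, θ=0.009, ω=-0.011
apply F[28]=+0.101 → step 29: x=-0.038, v=-0.017, θ=0.009, ω=-0.011
apply F[29]=+0.096 → step 30: x=-0.038, v=-0.015, θ=0.008, ω=-0.011
apply F[30]=+0.093 → step 31: x=-0.038, v=-0.014, θ=0.008, ω=-0.011
apply F[31]=+0.089 → step 32: x=-0.039, v=-0.012, θ=0.008, ω=-0.012
apply F[32]=+0.085 → step 33: x=-0.039, v=-0.011, θ=0.008, ω=-0.012
apply F[33]=+0.082 → step 34: x=-0.039, v=-0.009, θ=0.007, ω=-0.012
apply F[34]=+0.079 → step 35: x=-0.039, v=-0.008, θ=0.007, ω=-0.011
Max |angle| over trajectory = 0.010 rad = 0.6°.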